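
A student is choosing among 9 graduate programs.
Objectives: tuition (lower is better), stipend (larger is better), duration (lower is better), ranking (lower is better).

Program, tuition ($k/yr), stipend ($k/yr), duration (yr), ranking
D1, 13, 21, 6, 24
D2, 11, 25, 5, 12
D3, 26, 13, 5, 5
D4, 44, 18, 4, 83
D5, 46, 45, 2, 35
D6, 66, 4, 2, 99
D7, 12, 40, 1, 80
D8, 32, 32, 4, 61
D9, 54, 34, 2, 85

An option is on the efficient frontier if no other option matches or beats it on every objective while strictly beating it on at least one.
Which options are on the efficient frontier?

D1: dominated by D2 (tuition 11≤13, stipend 25≥21, duration 5≤6, ranking 12≤24).
D2: not dominated (best tuition).
D3: not dominated (best ranking).
D4: dominated by D7 (tuition 12≤44, stipend 40≥18, duration 1≤4, ranking 80≤83).
D5: not dominated (best stipend).
D6: dominated by D5 (tuition 46≤66, stipend 45≥4, duration 2≤2, ranking 35≤99).
D7: not dominated (best duration).
D8: not dominated.
D9: dominated by D5 (tuition 46≤54, stipend 45≥34, duration 2≤2, ranking 35≤85).

D2, D3, D5, D7, D8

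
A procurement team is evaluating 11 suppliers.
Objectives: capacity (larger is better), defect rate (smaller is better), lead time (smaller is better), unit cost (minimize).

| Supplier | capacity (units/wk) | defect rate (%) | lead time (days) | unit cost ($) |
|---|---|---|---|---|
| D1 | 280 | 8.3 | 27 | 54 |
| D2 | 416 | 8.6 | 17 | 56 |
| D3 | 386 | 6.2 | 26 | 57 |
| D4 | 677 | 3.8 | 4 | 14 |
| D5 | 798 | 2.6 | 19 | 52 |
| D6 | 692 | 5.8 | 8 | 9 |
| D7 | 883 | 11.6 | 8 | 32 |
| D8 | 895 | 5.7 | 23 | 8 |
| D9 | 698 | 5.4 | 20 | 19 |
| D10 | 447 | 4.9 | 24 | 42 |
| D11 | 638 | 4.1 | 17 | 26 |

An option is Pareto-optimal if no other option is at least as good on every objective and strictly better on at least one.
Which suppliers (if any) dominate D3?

D4: capacity 677≥386, defect rate 3.8≤6.2, lead time 4≤26, unit cost 14≤57 — dominates D3.
D5: capacity 798≥386, defect rate 2.6≤6.2, lead time 19≤26, unit cost 52≤57 — dominates D3.
D6: capacity 692≥386, defect rate 5.8≤6.2, lead time 8≤26, unit cost 9≤57 — dominates D3.
D8: capacity 895≥386, defect rate 5.7≤6.2, lead time 23≤26, unit cost 8≤57 — dominates D3.
D9: capacity 698≥386, defect rate 5.4≤6.2, lead time 20≤26, unit cost 19≤57 — dominates D3.
D10: capacity 447≥386, defect rate 4.9≤6.2, lead time 24≤26, unit cost 42≤57 — dominates D3.
D11: capacity 638≥386, defect rate 4.1≤6.2, lead time 17≤26, unit cost 26≤57 — dominates D3.
Others (D1, D2, D7) are each worse than D3 on at least one objective.

D4, D5, D6, D8, D9, D10, D11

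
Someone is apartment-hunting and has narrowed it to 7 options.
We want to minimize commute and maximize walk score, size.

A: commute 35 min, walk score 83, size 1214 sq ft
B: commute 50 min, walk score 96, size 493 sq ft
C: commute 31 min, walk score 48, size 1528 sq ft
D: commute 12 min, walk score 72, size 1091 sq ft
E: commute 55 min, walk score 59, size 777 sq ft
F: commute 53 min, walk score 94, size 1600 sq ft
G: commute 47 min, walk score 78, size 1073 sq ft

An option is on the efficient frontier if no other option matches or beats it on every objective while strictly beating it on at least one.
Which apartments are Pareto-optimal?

A, B, C, D, F

A: not dominated.
B: not dominated (best walk score).
C: not dominated.
D: not dominated (best commute).
E: dominated by A (commute 35≤55, walk score 83≥59, size 1214≥777).
F: not dominated (best size).
G: dominated by A (commute 35≤47, walk score 83≥78, size 1214≥1073).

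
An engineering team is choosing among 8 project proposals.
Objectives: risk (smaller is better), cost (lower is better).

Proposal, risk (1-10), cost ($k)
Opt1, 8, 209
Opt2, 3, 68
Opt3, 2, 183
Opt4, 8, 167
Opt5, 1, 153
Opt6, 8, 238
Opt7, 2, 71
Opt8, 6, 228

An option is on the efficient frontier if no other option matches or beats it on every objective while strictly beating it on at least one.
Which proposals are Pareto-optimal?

Opt2, Opt5, Opt7

Opt1: dominated by Opt2 (risk 3≤8, cost 68≤209).
Opt2: not dominated (best cost).
Opt3: dominated by Opt5 (risk 1≤2, cost 153≤183).
Opt4: dominated by Opt2 (risk 3≤8, cost 68≤167).
Opt5: not dominated (best risk).
Opt6: dominated by Opt1 (risk 8≤8, cost 209≤238).
Opt7: not dominated.
Opt8: dominated by Opt2 (risk 3≤6, cost 68≤228).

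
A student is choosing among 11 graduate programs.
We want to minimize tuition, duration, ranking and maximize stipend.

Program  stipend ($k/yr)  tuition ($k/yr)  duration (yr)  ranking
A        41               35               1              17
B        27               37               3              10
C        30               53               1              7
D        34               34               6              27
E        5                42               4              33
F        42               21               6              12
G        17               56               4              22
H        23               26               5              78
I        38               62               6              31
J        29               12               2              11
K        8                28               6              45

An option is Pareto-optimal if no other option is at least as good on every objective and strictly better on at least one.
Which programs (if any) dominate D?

F

F: stipend 42≥34, tuition 21≤34, duration 6≤6, ranking 12≤27 — dominates D.
Others (A, B, C, E, G, H, I, J, K) are each worse than D on at least one objective.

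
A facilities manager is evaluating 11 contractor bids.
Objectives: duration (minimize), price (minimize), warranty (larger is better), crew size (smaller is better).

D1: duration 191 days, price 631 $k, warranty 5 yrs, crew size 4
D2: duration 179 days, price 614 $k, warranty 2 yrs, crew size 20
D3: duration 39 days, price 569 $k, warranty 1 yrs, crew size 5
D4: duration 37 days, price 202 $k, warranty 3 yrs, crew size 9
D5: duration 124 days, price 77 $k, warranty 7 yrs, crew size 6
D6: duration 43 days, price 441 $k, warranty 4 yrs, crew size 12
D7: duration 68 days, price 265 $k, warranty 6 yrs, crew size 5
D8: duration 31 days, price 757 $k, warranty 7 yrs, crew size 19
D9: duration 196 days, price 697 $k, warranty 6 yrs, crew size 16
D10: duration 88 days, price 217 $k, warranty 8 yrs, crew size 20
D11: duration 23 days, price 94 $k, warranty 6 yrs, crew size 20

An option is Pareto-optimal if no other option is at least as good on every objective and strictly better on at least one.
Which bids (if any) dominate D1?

D2: worse on warranty (2 vs 5).
D3: worse on warranty (1 vs 5).
D4: worse on warranty (3 vs 5).
D5: worse on crew size (6 vs 4).
D6: worse on warranty (4 vs 5).
D7: worse on crew size (5 vs 4).
D8: worse on price (757 vs 631).
D9: worse on duration (196 vs 191).
D10: worse on crew size (20 vs 4).
D11: worse on crew size (20 vs 4).
No option dominates D1.

none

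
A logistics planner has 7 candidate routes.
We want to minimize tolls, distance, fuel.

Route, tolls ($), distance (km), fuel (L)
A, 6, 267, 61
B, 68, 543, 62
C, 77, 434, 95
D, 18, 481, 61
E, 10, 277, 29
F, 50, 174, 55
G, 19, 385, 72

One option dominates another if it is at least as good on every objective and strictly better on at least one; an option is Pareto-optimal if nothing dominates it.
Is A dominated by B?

B vs A: B is worse on tolls (68 vs 6), so it does not dominate A.

No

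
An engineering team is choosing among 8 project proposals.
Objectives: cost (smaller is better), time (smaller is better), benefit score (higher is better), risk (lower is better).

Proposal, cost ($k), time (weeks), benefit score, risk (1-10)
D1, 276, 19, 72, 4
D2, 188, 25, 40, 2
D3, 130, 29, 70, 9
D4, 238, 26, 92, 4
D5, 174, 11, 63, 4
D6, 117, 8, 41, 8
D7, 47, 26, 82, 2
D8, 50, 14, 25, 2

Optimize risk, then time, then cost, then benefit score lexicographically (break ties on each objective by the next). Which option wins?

First minimize risk: best is 2, kept {D2, D7, D8}.
Then minimize time: best is 14, kept {D8}.

D8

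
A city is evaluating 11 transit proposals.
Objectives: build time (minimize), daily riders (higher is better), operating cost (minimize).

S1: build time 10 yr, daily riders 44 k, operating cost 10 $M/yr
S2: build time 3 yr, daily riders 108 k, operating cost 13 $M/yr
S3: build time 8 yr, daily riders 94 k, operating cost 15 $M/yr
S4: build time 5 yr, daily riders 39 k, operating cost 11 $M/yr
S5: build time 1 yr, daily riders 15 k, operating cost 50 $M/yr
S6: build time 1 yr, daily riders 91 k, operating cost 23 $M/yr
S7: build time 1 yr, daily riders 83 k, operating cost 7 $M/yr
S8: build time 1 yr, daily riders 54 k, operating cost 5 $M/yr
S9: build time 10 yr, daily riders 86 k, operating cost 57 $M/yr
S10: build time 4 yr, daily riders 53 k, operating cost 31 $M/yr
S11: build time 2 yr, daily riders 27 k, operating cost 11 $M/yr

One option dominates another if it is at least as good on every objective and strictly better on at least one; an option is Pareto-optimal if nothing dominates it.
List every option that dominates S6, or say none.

none

S1: worse on build time (10 vs 1).
S2: worse on build time (3 vs 1).
S3: worse on build time (8 vs 1).
S4: worse on build time (5 vs 1).
S5: worse on daily riders (15 vs 91).
S7: worse on daily riders (83 vs 91).
S8: worse on daily riders (54 vs 91).
S9: worse on build time (10 vs 1).
S10: worse on build time (4 vs 1).
S11: worse on build time (2 vs 1).
No option dominates S6.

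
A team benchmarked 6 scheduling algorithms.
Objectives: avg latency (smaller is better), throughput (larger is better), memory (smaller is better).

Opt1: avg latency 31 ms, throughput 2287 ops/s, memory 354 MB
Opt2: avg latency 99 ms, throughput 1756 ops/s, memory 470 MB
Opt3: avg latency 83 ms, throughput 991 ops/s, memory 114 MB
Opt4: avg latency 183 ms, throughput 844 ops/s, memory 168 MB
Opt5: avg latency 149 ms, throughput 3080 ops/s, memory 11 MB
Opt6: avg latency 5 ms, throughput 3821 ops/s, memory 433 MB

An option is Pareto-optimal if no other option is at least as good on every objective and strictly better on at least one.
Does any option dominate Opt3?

Opt1: worse on memory (354 vs 114).
Opt2: worse on avg latency (99 vs 83).
Opt4: worse on avg latency (183 vs 83).
Opt5: worse on avg latency (149 vs 83).
Opt6: worse on memory (433 vs 114).
No option is at least as good as Opt3 on every objective and strictly better on one.

No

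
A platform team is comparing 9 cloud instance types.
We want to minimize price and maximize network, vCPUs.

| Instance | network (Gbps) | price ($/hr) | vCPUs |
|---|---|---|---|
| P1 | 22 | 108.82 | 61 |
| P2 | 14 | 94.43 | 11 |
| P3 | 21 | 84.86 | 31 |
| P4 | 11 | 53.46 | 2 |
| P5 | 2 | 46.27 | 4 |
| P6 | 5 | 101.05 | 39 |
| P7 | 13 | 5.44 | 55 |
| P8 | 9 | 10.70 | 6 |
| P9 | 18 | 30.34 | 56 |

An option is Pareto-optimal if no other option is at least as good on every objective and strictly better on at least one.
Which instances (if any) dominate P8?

P7: network 13≥9, price 5.44≤10.70, vCPUs 55≥6 — dominates P8.
Others (P1, P2, P3, P4, P5, P6, P9) are each worse than P8 on at least one objective.

P7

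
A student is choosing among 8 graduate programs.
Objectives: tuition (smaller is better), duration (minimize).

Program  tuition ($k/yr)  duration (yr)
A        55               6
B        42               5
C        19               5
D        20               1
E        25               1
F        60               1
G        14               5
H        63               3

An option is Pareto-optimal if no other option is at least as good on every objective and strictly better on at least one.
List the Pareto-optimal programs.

A: dominated by B (tuition 42≤55, duration 5≤6).
B: dominated by C (tuition 19≤42, duration 5≤5).
C: dominated by G (tuition 14≤19, duration 5≤5).
D: not dominated.
E: dominated by D (tuition 20≤25, duration 1≤1).
F: dominated by D (tuition 20≤60, duration 1≤1).
G: not dominated (best tuition).
H: dominated by D (tuition 20≤63, duration 1≤3).

D, G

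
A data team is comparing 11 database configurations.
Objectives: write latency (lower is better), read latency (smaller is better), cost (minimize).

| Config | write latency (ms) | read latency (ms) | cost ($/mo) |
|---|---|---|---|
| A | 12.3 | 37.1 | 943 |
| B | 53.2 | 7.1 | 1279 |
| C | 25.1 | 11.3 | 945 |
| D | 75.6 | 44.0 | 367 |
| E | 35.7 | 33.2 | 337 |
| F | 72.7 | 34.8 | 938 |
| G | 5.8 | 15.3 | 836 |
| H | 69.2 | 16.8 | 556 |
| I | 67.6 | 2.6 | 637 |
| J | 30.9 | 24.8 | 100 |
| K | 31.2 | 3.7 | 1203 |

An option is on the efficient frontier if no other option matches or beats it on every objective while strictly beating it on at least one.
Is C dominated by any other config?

A: worse on read latency (37.1 vs 11.3).
B: worse on write latency (53.2 vs 25.1).
D: worse on write latency (75.6 vs 25.1).
E: worse on write latency (35.7 vs 25.1).
F: worse on write latency (72.7 vs 25.1).
G: worse on read latency (15.3 vs 11.3).
H: worse on write latency (69.2 vs 25.1).
I: worse on write latency (67.6 vs 25.1).
J: worse on write latency (30.9 vs 25.1).
K: worse on write latency (31.2 vs 25.1).
No option is at least as good as C on every objective and strictly better on one.

No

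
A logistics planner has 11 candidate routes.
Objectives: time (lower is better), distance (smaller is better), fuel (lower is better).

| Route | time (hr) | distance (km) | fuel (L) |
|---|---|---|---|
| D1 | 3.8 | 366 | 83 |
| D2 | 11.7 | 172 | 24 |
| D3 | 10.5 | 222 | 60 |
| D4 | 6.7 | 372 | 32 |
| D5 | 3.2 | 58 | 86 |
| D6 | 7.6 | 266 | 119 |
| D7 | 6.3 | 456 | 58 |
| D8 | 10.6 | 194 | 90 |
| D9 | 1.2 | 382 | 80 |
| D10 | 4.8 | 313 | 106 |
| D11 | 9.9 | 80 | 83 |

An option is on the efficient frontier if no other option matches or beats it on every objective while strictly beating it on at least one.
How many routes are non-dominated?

8

D1: not dominated.
D2: not dominated (best fuel).
D3: not dominated.
D4: not dominated.
D5: not dominated (best distance).
D6: dominated by D5 (time 3.2≤7.6, distance 58≤266, fuel 86≤119).
D7: not dominated.
D8: dominated by D5 (time 3.2≤10.6, distance 58≤194, fuel 86≤90).
D9: not dominated (best time).
D10: dominated by D5 (time 3.2≤4.8, distance 58≤313, fuel 86≤106).
D11: not dominated.
Pareto-optimal: D1, D2, D3, D4, D5, D7, D9, D11 → 8.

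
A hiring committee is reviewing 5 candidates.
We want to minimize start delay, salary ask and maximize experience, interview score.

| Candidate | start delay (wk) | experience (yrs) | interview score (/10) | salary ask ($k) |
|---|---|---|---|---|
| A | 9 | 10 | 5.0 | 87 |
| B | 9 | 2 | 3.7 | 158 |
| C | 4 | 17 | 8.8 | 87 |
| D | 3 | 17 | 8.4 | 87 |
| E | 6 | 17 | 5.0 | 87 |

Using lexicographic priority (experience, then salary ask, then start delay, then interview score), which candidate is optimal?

First maximize experience: best is 17, kept {C, D, E}.
Then minimize salary ask: best is 87, kept {C, D, E}.
Then minimize start delay: best is 3, kept {D}.

D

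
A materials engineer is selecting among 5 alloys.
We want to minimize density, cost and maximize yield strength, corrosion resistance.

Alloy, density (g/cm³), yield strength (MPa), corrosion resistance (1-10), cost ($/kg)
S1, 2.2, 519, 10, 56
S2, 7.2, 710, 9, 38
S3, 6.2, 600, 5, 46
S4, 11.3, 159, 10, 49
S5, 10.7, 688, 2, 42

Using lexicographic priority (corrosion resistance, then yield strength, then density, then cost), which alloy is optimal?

First maximize corrosion resistance: best is 10, kept {S1, S4}.
Then maximize yield strength: best is 519, kept {S1}.

S1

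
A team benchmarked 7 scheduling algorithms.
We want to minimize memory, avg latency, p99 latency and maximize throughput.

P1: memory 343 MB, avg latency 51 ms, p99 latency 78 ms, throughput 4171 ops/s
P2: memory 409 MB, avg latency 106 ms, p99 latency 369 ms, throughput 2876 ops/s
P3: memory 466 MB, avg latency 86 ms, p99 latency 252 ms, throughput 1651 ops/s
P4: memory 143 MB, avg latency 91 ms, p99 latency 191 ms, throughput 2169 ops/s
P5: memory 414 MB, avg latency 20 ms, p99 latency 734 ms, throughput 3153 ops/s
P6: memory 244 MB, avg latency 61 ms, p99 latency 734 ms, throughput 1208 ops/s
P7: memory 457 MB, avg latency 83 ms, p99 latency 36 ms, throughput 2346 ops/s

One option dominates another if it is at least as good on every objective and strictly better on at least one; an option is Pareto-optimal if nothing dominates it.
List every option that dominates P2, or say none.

P1: memory 343≤409, avg latency 51≤106, p99 latency 78≤369, throughput 4171≥2876 — dominates P2.
Others (P3, P4, P5, P6, P7) are each worse than P2 on at least one objective.

P1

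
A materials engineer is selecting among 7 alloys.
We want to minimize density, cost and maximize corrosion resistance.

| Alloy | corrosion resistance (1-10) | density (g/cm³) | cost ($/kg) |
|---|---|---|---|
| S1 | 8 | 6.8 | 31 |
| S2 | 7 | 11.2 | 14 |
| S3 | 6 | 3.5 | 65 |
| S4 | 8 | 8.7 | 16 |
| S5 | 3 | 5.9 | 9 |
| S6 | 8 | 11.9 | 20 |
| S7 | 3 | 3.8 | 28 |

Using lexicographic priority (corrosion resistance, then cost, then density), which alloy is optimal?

First maximize corrosion resistance: best is 8, kept {S1, S4, S6}.
Then minimize cost: best is 16, kept {S4}.

S4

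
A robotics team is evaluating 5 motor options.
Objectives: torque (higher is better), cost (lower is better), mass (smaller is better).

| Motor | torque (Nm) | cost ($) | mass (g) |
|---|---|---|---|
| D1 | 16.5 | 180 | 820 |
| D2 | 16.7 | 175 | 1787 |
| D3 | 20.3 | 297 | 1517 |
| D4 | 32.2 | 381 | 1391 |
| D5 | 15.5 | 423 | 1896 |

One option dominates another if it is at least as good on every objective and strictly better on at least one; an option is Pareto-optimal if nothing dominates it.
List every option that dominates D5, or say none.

D1: torque 16.5≥15.5, cost 180≤423, mass 820≤1896 — dominates D5.
D2: torque 16.7≥15.5, cost 175≤423, mass 1787≤1896 — dominates D5.
D3: torque 20.3≥15.5, cost 297≤423, mass 1517≤1896 — dominates D5.
D4: torque 32.2≥15.5, cost 381≤423, mass 1391≤1896 — dominates D5.

D1, D2, D3, D4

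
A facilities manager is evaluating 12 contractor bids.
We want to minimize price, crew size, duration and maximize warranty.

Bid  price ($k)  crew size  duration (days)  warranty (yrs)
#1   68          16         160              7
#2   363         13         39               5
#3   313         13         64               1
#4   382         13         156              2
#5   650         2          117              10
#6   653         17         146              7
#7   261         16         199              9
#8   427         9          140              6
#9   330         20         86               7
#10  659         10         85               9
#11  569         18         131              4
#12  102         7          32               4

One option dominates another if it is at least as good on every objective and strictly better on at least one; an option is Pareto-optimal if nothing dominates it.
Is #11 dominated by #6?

#6 vs #11: #6 is worse on price (653 vs 569), so it does not dominate #11.

No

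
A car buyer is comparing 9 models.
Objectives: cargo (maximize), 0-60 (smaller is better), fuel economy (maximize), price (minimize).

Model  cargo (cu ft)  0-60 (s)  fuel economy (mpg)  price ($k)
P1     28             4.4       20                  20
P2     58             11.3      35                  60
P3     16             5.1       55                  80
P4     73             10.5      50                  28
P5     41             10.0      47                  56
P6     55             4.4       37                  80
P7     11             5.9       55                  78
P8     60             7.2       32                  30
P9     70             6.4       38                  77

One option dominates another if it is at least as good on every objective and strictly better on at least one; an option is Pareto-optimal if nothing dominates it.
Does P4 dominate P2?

Yes

P4 vs P2: cargo 73≥58, 0-60 10.5≤11.3, fuel economy 50≥35, price 28≤60 — P4 is at least as good on every objective with at least one strict improvement.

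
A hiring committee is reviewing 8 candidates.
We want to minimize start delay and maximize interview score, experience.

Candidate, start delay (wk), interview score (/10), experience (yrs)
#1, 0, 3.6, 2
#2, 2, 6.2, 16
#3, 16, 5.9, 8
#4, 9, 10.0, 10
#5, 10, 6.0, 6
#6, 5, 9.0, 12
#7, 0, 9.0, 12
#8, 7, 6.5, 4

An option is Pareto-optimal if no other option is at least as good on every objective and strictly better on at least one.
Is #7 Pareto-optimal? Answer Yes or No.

#1: worse on interview score (3.6 vs 9.0).
#2: worse on start delay (2 vs 0).
#3: worse on start delay (16 vs 0).
#4: worse on start delay (9 vs 0).
#5: worse on start delay (10 vs 0).
#6: worse on start delay (5 vs 0).
#8: worse on start delay (7 vs 0).
No option is at least as good as #7 on every objective and strictly better on one.

Yes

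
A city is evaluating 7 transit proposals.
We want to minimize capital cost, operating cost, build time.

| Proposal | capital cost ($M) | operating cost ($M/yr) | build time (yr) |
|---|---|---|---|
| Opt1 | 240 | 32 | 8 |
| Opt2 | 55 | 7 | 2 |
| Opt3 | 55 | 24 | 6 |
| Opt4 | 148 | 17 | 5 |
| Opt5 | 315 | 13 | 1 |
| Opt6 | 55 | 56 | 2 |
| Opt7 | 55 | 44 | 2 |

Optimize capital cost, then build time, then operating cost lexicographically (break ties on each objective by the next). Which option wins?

Opt2

First minimize capital cost: best is 55, kept {Opt2, Opt3, Opt6, Opt7}.
Then minimize build time: best is 2, kept {Opt2, Opt6, Opt7}.
Then minimize operating cost: best is 7, kept {Opt2}.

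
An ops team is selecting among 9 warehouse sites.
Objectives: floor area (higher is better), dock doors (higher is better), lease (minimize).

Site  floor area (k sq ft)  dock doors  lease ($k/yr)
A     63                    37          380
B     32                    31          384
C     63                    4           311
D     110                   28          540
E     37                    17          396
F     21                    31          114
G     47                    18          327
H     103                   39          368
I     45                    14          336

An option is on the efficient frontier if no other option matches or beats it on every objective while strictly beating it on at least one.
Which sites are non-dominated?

C, D, F, G, H

A: dominated by H (floor area 103≥63, dock doors 39≥37, lease 368≤380).
B: dominated by A (floor area 63≥32, dock doors 37≥31, lease 380≤384).
C: not dominated.
D: not dominated (best floor area).
E: dominated by A (floor area 63≥37, dock doors 37≥17, lease 380≤396).
F: not dominated (best lease).
G: not dominated.
H: not dominated (best dock doors).
I: dominated by G (floor area 47≥45, dock doors 18≥14, lease 327≤336).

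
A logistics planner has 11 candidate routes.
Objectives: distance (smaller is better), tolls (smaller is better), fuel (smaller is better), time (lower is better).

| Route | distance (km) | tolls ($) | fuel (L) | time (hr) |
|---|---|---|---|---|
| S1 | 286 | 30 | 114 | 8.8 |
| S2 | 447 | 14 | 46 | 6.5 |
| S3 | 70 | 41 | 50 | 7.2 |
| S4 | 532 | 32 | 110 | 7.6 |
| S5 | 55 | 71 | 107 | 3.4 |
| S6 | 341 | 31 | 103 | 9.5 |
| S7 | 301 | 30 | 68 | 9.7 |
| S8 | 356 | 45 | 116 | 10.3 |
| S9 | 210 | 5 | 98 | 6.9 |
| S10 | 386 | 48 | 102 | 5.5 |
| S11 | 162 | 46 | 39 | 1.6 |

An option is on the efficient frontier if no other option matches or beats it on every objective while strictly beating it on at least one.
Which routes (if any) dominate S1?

S9: distance 210≤286, tolls 5≤30, fuel 98≤114, time 6.9≤8.8 — dominates S1.
Others (S2, S3, S4, S5, S6, S7, S8, S10, S11) are each worse than S1 on at least one objective.

S9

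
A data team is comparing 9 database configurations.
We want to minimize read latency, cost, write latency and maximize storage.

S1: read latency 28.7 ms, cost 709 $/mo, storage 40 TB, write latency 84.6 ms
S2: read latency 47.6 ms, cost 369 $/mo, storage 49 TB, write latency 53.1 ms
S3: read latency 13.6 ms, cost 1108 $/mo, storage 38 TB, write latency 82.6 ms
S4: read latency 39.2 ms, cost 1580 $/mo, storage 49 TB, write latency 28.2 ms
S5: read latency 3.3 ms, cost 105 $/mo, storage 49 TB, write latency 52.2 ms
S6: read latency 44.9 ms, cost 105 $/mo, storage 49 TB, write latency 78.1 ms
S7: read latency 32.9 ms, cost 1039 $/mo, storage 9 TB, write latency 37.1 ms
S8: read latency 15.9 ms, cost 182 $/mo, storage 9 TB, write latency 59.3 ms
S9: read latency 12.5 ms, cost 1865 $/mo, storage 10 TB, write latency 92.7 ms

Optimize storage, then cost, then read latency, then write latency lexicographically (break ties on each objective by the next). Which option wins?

First maximize storage: best is 49, kept {S2, S4, S5, S6}.
Then minimize cost: best is 105, kept {S5, S6}.
Then minimize read latency: best is 3.3, kept {S5}.

S5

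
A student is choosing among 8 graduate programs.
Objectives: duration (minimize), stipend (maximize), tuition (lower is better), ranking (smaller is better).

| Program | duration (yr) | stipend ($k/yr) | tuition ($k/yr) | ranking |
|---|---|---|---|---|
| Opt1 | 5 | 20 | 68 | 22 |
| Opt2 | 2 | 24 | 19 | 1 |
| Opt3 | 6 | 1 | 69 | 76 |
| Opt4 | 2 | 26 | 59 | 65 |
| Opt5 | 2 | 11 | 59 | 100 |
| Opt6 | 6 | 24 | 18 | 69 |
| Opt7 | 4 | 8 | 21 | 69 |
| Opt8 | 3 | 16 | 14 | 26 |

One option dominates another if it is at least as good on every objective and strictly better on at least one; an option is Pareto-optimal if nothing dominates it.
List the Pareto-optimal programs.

Opt2, Opt4, Opt6, Opt8

Opt1: dominated by Opt2 (duration 2≤5, stipend 24≥20, tuition 19≤68, ranking 1≤22).
Opt2: not dominated (best ranking).
Opt3: dominated by Opt1 (duration 5≤6, stipend 20≥1, tuition 68≤69, ranking 22≤76).
Opt4: not dominated (best stipend).
Opt5: dominated by Opt2 (duration 2≤2, stipend 24≥11, tuition 19≤59, ranking 1≤100).
Opt6: not dominated.
Opt7: dominated by Opt2 (duration 2≤4, stipend 24≥8, tuition 19≤21, ranking 1≤69).
Opt8: not dominated (best tuition).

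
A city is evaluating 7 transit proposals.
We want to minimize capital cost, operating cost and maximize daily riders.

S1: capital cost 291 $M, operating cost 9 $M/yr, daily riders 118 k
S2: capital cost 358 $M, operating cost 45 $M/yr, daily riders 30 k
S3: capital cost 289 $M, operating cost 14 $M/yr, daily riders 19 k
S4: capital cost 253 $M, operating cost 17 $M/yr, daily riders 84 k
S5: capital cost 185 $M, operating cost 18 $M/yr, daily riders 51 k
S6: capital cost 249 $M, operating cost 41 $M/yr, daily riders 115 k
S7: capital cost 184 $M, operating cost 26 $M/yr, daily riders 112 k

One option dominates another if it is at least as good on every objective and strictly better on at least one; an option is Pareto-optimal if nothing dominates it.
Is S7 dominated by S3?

S3 vs S7: S3 is worse on capital cost (289 vs 184), so it does not dominate S7.

No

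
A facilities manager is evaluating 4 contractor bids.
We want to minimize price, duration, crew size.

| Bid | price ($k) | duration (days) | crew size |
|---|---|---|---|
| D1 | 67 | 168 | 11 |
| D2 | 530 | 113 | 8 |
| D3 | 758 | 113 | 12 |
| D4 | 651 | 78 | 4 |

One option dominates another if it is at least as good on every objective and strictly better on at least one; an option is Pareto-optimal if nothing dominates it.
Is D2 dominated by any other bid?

No

D1: worse on duration (168 vs 113).
D3: worse on price (758 vs 530).
D4: worse on price (651 vs 530).
No option is at least as good as D2 on every objective and strictly better on one.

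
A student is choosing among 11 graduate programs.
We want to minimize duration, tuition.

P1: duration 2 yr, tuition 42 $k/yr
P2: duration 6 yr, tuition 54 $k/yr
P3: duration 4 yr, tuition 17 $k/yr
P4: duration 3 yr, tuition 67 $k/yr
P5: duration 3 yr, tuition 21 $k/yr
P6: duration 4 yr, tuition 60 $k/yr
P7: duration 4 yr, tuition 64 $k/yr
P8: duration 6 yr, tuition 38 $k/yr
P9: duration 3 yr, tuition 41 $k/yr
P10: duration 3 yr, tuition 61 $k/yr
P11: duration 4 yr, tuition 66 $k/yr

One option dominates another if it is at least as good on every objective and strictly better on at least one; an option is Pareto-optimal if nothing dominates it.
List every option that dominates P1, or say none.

P2: worse on duration (6 vs 2).
P3: worse on duration (4 vs 2).
P4: worse on duration (3 vs 2).
P5: worse on duration (3 vs 2).
P6: worse on duration (4 vs 2).
P7: worse on duration (4 vs 2).
P8: worse on duration (6 vs 2).
P9: worse on duration (3 vs 2).
P10: worse on duration (3 vs 2).
P11: worse on duration (4 vs 2).
No option dominates P1.

none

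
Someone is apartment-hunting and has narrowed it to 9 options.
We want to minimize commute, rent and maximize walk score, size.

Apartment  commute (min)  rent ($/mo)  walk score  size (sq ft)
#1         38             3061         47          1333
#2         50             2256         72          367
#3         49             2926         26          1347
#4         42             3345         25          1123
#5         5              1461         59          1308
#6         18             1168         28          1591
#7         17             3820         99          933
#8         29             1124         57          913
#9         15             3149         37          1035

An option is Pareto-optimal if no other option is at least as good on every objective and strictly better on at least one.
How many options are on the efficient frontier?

#1: not dominated.
#2: not dominated.
#3: dominated by #6 (commute 18≤49, rent 1168≤2926, walk score 28≥26, size 1591≥1347).
#4: dominated by #1 (commute 38≤42, rent 3061≤3345, walk score 47≥25, size 1333≥1123).
#5: not dominated (best commute).
#6: not dominated (best size).
#7: not dominated (best walk score).
#8: not dominated (best rent).
#9: dominated by #5 (commute 5≤15, rent 1461≤3149, walk score 59≥37, size 1308≥1035).
Pareto-optimal: #1, #2, #5, #6, #7, #8 → 6.

6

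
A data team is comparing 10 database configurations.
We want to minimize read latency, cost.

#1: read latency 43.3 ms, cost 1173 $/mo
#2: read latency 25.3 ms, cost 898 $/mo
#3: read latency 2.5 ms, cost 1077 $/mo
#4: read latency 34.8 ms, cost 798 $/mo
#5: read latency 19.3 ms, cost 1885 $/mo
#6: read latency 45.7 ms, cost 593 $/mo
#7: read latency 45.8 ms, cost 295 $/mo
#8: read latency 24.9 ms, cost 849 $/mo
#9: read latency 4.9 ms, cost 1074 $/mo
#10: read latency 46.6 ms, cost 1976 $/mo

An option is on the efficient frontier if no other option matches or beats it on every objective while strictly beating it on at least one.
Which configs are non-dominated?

#1: dominated by #2 (read latency 25.3≤43.3, cost 898≤1173).
#2: dominated by #8 (read latency 24.9≤25.3, cost 849≤898).
#3: not dominated (best read latency).
#4: not dominated.
#5: dominated by #3 (read latency 2.5≤19.3, cost 1077≤1885).
#6: not dominated.
#7: not dominated (best cost).
#8: not dominated.
#9: not dominated.
#10: dominated by #1 (read latency 43.3≤46.6, cost 1173≤1976).

#3, #4, #6, #7, #8, #9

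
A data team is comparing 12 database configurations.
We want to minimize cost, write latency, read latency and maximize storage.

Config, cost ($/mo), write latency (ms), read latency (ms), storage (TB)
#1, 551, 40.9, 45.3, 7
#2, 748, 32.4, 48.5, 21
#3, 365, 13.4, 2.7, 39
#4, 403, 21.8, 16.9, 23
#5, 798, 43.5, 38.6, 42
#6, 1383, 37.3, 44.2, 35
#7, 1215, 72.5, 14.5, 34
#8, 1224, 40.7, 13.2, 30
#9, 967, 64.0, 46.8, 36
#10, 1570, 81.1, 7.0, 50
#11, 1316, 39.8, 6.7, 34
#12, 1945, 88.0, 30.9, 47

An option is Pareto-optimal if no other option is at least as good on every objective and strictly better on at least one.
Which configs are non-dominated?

#1: dominated by #3 (cost 365≤551, write latency 13.4≤40.9, read latency 2.7≤45.3, storage 39≥7).
#2: dominated by #3 (cost 365≤748, write latency 13.4≤32.4, read latency 2.7≤48.5, storage 39≥21).
#3: not dominated (best cost).
#4: dominated by #3 (cost 365≤403, write latency 13.4≤21.8, read latency 2.7≤16.9, storage 39≥23).
#5: not dominated.
#6: dominated by #3 (cost 365≤1383, write latency 13.4≤37.3, read latency 2.7≤44.2, storage 39≥35).
#7: dominated by #3 (cost 365≤1215, write latency 13.4≤72.5, read latency 2.7≤14.5, storage 39≥34).
#8: dominated by #3 (cost 365≤1224, write latency 13.4≤40.7, read latency 2.7≤13.2, storage 39≥30).
#9: dominated by #3 (cost 365≤967, write latency 13.4≤64.0, read latency 2.7≤46.8, storage 39≥36).
#10: not dominated (best storage).
#11: dominated by #3 (cost 365≤1316, write latency 13.4≤39.8, read latency 2.7≤6.7, storage 39≥34).
#12: dominated by #10 (cost 1570≤1945, write latency 81.1≤88.0, read latency 7.0≤30.9, storage 50≥47).

#3, #5, #10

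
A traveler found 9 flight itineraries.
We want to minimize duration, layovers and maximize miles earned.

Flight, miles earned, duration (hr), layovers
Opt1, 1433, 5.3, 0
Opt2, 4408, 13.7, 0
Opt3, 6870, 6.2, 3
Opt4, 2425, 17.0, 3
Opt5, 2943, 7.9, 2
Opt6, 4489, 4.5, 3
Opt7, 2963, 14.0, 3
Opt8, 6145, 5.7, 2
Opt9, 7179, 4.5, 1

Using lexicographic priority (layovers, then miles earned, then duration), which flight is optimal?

First minimize layovers: best is 0, kept {Opt1, Opt2}.
Then maximize miles earned: best is 4408, kept {Opt2}.

Opt2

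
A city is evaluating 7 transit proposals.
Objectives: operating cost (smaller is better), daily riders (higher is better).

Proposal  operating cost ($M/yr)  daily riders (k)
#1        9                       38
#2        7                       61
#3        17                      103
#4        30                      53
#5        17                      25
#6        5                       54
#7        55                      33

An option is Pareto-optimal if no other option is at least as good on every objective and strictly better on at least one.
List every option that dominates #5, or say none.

#1, #2, #3, #6

#1: operating cost 9≤17, daily riders 38≥25 — dominates #5.
#2: operating cost 7≤17, daily riders 61≥25 — dominates #5.
#3: operating cost 17≤17, daily riders 103≥25 — dominates #5.
#6: operating cost 5≤17, daily riders 54≥25 — dominates #5.
Others (#4, #7) are each worse than #5 on at least one objective.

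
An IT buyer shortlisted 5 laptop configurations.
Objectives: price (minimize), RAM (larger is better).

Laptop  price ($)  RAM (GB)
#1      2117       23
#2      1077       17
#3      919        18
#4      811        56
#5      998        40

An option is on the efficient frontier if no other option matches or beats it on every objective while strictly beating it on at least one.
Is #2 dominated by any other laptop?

Yes

#3 vs #2: price 919≤1077, RAM 18≥17 — #3 is at least as good on every objective and strictly better on at least one, so #3 dominates #2.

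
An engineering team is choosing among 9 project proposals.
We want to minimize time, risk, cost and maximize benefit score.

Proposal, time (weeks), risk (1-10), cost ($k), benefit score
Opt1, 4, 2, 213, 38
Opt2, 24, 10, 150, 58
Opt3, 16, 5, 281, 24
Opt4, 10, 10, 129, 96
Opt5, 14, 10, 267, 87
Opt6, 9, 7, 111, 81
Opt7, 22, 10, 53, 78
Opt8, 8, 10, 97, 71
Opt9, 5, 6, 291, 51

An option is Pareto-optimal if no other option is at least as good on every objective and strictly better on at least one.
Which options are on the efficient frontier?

Opt1: not dominated (best time).
Opt2: dominated by Opt4 (time 10≤24, risk 10≤10, cost 129≤150, benefit score 96≥58).
Opt3: dominated by Opt1 (time 4≤16, risk 2≤5, cost 213≤281, benefit score 38≥24).
Opt4: not dominated (best benefit score).
Opt5: dominated by Opt4 (time 10≤14, risk 10≤10, cost 129≤267, benefit score 96≥87).
Opt6: not dominated.
Opt7: not dominated (best cost).
Opt8: not dominated.
Opt9: not dominated.

Opt1, Opt4, Opt6, Opt7, Opt8, Opt9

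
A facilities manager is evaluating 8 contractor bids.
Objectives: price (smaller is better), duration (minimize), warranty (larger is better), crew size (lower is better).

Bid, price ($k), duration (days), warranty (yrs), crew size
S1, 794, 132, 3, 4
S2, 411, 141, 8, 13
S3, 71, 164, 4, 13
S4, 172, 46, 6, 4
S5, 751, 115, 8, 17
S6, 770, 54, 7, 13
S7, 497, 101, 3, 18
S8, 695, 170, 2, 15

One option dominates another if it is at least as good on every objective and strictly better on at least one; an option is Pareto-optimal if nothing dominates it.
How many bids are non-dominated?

5

S1: dominated by S4 (price 172≤794, duration 46≤132, warranty 6≥3, crew size 4≤4).
S2: not dominated.
S3: not dominated (best price).
S4: not dominated (best duration).
S5: not dominated.
S6: not dominated.
S7: dominated by S4 (price 172≤497, duration 46≤101, warranty 6≥3, crew size 4≤18).
S8: dominated by S2 (price 411≤695, duration 141≤170, warranty 8≥2, crew size 13≤15).
Pareto-optimal: S2, S3, S4, S5, S6 → 5.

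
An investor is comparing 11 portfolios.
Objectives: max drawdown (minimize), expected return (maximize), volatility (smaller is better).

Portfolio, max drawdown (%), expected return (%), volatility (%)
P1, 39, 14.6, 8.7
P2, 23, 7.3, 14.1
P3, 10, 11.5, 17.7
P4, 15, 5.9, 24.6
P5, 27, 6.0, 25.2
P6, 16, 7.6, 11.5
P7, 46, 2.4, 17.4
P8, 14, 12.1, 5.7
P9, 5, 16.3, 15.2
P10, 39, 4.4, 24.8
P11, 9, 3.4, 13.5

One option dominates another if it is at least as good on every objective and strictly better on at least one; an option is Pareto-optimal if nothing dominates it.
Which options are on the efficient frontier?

P1, P8, P9, P11

P1: not dominated.
P2: dominated by P6 (max drawdown 16≤23, expected return 7.6≥7.3, volatility 11.5≤14.1).
P3: dominated by P9 (max drawdown 5≤10, expected return 16.3≥11.5, volatility 15.2≤17.7).
P4: dominated by P3 (max drawdown 10≤15, expected return 11.5≥5.9, volatility 17.7≤24.6).
P5: dominated by P2 (max drawdown 23≤27, expected return 7.3≥6.0, volatility 14.1≤25.2).
P6: dominated by P8 (max drawdown 14≤16, expected return 12.1≥7.6, volatility 5.7≤11.5).
P7: dominated by P1 (max drawdown 39≤46, expected return 14.6≥2.4, volatility 8.7≤17.4).
P8: not dominated (best volatility).
P9: not dominated (best max drawdown).
P10: dominated by P1 (max drawdown 39≤39, expected return 14.6≥4.4, volatility 8.7≤24.8).
P11: not dominated.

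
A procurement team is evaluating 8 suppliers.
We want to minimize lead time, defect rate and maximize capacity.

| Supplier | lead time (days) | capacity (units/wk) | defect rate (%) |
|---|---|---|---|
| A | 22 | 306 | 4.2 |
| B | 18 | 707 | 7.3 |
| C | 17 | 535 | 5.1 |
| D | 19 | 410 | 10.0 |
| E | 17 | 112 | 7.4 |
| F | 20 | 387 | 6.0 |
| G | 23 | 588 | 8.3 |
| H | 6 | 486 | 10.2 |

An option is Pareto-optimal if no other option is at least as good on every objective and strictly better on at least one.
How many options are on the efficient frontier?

A: not dominated (best defect rate).
B: not dominated (best capacity).
C: not dominated.
D: dominated by B (lead time 18≤19, capacity 707≥410, defect rate 7.3≤10.0).
E: dominated by C (lead time 17≤17, capacity 535≥112, defect rate 5.1≤7.4).
F: dominated by C (lead time 17≤20, capacity 535≥387, defect rate 5.1≤6.0).
G: dominated by B (lead time 18≤23, capacity 707≥588, defect rate 7.3≤8.3).
H: not dominated (best lead time).
Pareto-optimal: A, B, C, H → 4.

4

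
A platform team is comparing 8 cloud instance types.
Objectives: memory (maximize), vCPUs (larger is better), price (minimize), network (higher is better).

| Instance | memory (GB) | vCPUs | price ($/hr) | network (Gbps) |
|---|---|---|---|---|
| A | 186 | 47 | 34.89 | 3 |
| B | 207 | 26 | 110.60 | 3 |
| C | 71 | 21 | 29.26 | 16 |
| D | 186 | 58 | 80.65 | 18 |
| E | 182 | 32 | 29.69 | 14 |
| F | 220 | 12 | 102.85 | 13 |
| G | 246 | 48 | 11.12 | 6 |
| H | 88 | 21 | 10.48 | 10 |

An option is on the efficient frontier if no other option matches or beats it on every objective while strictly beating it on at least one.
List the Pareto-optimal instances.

C, D, E, F, G, H

A: dominated by G (memory 246≥186, vCPUs 48≥47, price 11.12≤34.89, network 6≥3).
B: dominated by G (memory 246≥207, vCPUs 48≥26, price 11.12≤110.60, network 6≥3).
C: not dominated.
D: not dominated (best vCPUs).
E: not dominated.
F: not dominated.
G: not dominated (best memory).
H: not dominated (best price).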